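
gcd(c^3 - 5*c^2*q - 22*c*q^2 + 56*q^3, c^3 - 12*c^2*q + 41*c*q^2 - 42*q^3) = c^2 - 9*c*q + 14*q^2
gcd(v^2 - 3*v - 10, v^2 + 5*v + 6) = v + 2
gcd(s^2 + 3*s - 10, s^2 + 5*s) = s + 5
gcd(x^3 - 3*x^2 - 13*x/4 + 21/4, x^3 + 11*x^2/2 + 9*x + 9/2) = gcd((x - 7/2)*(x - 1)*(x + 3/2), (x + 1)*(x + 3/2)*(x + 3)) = x + 3/2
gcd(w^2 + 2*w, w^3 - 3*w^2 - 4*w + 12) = w + 2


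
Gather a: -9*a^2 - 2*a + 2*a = -9*a^2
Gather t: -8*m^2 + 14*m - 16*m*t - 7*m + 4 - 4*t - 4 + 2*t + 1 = -8*m^2 + 7*m + t*(-16*m - 2) + 1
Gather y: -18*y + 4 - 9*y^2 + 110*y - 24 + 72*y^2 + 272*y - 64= 63*y^2 + 364*y - 84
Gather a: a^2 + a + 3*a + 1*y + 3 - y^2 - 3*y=a^2 + 4*a - y^2 - 2*y + 3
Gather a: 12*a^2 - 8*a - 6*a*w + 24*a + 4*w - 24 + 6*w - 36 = 12*a^2 + a*(16 - 6*w) + 10*w - 60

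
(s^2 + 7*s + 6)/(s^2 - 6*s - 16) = (s^2 + 7*s + 6)/(s^2 - 6*s - 16)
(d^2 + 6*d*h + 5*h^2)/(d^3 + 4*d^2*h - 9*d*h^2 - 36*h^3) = (d^2 + 6*d*h + 5*h^2)/(d^3 + 4*d^2*h - 9*d*h^2 - 36*h^3)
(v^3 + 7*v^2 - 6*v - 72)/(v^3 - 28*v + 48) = (v^2 + v - 12)/(v^2 - 6*v + 8)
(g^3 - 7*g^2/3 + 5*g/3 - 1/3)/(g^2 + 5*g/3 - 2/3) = (g^2 - 2*g + 1)/(g + 2)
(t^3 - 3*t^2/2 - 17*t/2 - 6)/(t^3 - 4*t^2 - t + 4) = (t + 3/2)/(t - 1)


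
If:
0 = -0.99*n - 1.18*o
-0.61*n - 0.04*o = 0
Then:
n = 0.00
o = 0.00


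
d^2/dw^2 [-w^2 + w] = -2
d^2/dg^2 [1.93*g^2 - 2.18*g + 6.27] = 3.86000000000000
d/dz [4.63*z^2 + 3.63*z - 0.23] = 9.26*z + 3.63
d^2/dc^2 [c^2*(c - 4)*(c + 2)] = 12*c^2 - 12*c - 16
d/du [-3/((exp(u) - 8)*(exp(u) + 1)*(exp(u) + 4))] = 3*((exp(u) - 8)*(exp(u) + 1) + (exp(u) - 8)*(exp(u) + 4) + (exp(u) + 1)*(exp(u) + 4))/(4*(exp(u) - 8)^2*(exp(u) + 4)^2*cosh(u/2)^2)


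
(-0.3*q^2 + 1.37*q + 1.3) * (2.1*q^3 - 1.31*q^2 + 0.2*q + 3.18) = -0.63*q^5 + 3.27*q^4 + 0.8753*q^3 - 2.383*q^2 + 4.6166*q + 4.134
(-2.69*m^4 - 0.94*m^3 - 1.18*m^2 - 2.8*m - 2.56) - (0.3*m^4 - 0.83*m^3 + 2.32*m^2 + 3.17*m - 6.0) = -2.99*m^4 - 0.11*m^3 - 3.5*m^2 - 5.97*m + 3.44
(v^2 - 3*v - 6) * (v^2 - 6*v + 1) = v^4 - 9*v^3 + 13*v^2 + 33*v - 6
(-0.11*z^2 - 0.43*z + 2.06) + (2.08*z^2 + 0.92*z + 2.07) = 1.97*z^2 + 0.49*z + 4.13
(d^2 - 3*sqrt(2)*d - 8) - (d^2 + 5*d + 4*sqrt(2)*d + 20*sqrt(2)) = -7*sqrt(2)*d - 5*d - 20*sqrt(2) - 8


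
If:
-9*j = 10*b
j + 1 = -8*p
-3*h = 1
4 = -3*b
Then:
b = -4/3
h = -1/3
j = 40/27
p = -67/216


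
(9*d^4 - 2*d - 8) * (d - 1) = 9*d^5 - 9*d^4 - 2*d^2 - 6*d + 8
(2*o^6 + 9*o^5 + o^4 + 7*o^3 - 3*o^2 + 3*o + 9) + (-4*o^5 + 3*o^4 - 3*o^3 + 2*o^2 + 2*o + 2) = 2*o^6 + 5*o^5 + 4*o^4 + 4*o^3 - o^2 + 5*o + 11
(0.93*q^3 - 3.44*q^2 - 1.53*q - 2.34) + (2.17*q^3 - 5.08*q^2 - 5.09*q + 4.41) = 3.1*q^3 - 8.52*q^2 - 6.62*q + 2.07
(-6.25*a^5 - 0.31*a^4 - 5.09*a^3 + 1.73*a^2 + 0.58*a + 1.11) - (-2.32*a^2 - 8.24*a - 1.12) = -6.25*a^5 - 0.31*a^4 - 5.09*a^3 + 4.05*a^2 + 8.82*a + 2.23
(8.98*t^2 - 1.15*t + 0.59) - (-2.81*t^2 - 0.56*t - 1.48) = 11.79*t^2 - 0.59*t + 2.07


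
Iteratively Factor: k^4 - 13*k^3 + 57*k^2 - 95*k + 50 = (k - 5)*(k^3 - 8*k^2 + 17*k - 10) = (k - 5)*(k - 2)*(k^2 - 6*k + 5) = (k - 5)*(k - 2)*(k - 1)*(k - 5)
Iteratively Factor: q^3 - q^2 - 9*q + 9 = (q - 1)*(q^2 - 9) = (q - 3)*(q - 1)*(q + 3)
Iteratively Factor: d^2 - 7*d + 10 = (d - 2)*(d - 5)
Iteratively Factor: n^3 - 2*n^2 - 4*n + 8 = (n - 2)*(n^2 - 4) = (n - 2)^2*(n + 2)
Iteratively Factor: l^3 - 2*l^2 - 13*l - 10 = (l + 1)*(l^2 - 3*l - 10) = (l - 5)*(l + 1)*(l + 2)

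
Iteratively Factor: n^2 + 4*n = (n)*(n + 4)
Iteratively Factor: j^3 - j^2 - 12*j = (j - 4)*(j^2 + 3*j) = j*(j - 4)*(j + 3)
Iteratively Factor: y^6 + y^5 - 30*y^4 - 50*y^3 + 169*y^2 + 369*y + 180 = (y + 3)*(y^5 - 2*y^4 - 24*y^3 + 22*y^2 + 103*y + 60) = (y + 1)*(y + 3)*(y^4 - 3*y^3 - 21*y^2 + 43*y + 60) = (y + 1)^2*(y + 3)*(y^3 - 4*y^2 - 17*y + 60) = (y - 5)*(y + 1)^2*(y + 3)*(y^2 + y - 12) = (y - 5)*(y - 3)*(y + 1)^2*(y + 3)*(y + 4)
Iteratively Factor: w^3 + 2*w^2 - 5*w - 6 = (w - 2)*(w^2 + 4*w + 3) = (w - 2)*(w + 1)*(w + 3)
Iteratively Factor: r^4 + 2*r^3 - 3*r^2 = (r)*(r^3 + 2*r^2 - 3*r) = r*(r - 1)*(r^2 + 3*r) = r*(r - 1)*(r + 3)*(r)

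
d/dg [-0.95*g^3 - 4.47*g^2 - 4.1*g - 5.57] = -2.85*g^2 - 8.94*g - 4.1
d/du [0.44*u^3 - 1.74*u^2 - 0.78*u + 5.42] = 1.32*u^2 - 3.48*u - 0.78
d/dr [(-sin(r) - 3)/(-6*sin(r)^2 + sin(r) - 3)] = 6*(-6*sin(r) + cos(r)^2)*cos(r)/(6*sin(r)^2 - sin(r) + 3)^2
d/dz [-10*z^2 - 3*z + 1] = -20*z - 3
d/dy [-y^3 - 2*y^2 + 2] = y*(-3*y - 4)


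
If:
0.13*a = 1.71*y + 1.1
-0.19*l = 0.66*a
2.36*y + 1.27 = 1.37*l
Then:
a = 0.05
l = -0.17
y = -0.64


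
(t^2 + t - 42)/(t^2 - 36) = (t + 7)/(t + 6)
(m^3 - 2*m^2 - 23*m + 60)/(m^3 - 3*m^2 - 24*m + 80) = (m - 3)/(m - 4)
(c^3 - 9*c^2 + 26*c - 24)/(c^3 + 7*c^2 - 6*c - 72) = (c^2 - 6*c + 8)/(c^2 + 10*c + 24)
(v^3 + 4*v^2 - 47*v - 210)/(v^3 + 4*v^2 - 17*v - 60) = (v^2 - v - 42)/(v^2 - v - 12)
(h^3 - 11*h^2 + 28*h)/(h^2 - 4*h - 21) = h*(h - 4)/(h + 3)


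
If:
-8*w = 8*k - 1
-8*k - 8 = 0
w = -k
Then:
No Solution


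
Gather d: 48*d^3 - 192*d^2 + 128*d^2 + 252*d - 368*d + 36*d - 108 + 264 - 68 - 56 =48*d^3 - 64*d^2 - 80*d + 32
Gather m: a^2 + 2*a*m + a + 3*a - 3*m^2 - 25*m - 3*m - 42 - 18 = a^2 + 4*a - 3*m^2 + m*(2*a - 28) - 60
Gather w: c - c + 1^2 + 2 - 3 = 0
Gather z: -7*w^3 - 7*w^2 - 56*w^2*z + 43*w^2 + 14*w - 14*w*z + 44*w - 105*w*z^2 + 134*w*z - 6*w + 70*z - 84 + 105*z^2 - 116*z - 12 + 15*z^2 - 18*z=-7*w^3 + 36*w^2 + 52*w + z^2*(120 - 105*w) + z*(-56*w^2 + 120*w - 64) - 96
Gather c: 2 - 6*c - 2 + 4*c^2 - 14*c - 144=4*c^2 - 20*c - 144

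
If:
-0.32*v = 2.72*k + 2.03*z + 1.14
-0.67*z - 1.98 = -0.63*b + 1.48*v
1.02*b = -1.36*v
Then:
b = 0.385057471264368*z + 1.13793103448276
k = -0.712347870182556*z - 0.318711967545639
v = -0.288793103448276*z - 0.853448275862069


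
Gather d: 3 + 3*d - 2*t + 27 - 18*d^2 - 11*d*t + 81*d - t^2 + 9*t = -18*d^2 + d*(84 - 11*t) - t^2 + 7*t + 30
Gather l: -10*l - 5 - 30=-10*l - 35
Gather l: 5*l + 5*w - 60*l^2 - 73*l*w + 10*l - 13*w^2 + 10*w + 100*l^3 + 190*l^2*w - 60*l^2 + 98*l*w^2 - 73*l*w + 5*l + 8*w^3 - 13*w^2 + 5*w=100*l^3 + l^2*(190*w - 120) + l*(98*w^2 - 146*w + 20) + 8*w^3 - 26*w^2 + 20*w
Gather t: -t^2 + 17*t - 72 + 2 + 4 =-t^2 + 17*t - 66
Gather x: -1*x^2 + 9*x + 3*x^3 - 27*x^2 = 3*x^3 - 28*x^2 + 9*x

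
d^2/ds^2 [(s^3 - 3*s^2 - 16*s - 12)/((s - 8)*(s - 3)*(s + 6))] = 4*(s^6 + 39*s^5 - 537*s^4 + 2773*s^3 - 5094*s^2 + 12636*s - 94392)/(s^9 - 15*s^8 - 51*s^7 + 1567*s^6 - 2178*s^5 - 51948*s^4 + 169560*s^3 + 451008*s^2 - 2612736*s + 2985984)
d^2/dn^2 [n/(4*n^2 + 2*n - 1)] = 4*(8*n^3 + 6*n + 1)/(64*n^6 + 96*n^5 - 40*n^3 + 6*n - 1)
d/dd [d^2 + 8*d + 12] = 2*d + 8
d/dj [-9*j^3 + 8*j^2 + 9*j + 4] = -27*j^2 + 16*j + 9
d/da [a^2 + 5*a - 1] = 2*a + 5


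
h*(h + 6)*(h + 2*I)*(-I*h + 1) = -I*h^4 + 3*h^3 - 6*I*h^3 + 18*h^2 + 2*I*h^2 + 12*I*h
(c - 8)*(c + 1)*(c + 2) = c^3 - 5*c^2 - 22*c - 16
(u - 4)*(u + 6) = u^2 + 2*u - 24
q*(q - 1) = q^2 - q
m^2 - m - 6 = (m - 3)*(m + 2)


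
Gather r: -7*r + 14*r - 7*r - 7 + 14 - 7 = 0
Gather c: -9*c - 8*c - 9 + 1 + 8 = -17*c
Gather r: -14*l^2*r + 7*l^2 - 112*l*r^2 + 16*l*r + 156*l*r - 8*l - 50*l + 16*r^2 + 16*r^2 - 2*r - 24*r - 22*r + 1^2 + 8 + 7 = 7*l^2 - 58*l + r^2*(32 - 112*l) + r*(-14*l^2 + 172*l - 48) + 16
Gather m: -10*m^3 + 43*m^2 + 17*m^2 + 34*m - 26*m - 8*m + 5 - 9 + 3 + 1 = -10*m^3 + 60*m^2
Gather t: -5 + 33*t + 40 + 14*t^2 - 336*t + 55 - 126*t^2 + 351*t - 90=-112*t^2 + 48*t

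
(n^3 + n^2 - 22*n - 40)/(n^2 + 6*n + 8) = n - 5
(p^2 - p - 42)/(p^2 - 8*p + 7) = (p + 6)/(p - 1)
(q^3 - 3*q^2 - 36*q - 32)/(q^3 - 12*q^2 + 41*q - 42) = (q^3 - 3*q^2 - 36*q - 32)/(q^3 - 12*q^2 + 41*q - 42)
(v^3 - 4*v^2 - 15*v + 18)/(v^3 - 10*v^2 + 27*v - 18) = (v + 3)/(v - 3)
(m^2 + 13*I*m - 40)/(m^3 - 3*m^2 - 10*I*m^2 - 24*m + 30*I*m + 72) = (m^2 + 13*I*m - 40)/(m^3 + m^2*(-3 - 10*I) + m*(-24 + 30*I) + 72)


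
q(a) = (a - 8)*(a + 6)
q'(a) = 2*a - 2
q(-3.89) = -25.09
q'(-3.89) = -9.78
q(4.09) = -39.45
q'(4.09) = 6.18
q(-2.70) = -35.31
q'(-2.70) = -7.40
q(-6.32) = 4.58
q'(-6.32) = -14.64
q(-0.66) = -46.24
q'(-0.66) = -3.32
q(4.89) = -33.87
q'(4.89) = 7.78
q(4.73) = -35.09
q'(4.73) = 7.46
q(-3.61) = -27.75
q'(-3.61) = -9.22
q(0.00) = -48.00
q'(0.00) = -2.00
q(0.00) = -48.00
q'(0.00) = -2.00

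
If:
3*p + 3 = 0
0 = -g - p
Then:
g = 1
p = -1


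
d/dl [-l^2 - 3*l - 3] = -2*l - 3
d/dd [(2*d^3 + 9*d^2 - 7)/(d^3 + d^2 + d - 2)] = (-7*d^4 + 4*d^3 + 18*d^2 - 22*d + 7)/(d^6 + 2*d^5 + 3*d^4 - 2*d^3 - 3*d^2 - 4*d + 4)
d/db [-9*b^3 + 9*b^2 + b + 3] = -27*b^2 + 18*b + 1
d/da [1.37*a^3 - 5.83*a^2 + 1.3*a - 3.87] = 4.11*a^2 - 11.66*a + 1.3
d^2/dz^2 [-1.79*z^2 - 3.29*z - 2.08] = -3.58000000000000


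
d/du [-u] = -1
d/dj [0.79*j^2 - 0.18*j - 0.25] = 1.58*j - 0.18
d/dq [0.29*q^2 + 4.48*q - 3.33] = 0.58*q + 4.48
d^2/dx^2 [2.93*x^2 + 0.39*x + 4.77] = 5.86000000000000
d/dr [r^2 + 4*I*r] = 2*r + 4*I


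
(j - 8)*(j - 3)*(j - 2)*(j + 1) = j^4 - 12*j^3 + 33*j^2 - 2*j - 48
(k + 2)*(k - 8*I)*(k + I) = k^3 + 2*k^2 - 7*I*k^2 + 8*k - 14*I*k + 16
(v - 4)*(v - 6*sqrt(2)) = v^2 - 6*sqrt(2)*v - 4*v + 24*sqrt(2)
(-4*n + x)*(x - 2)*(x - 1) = -4*n*x^2 + 12*n*x - 8*n + x^3 - 3*x^2 + 2*x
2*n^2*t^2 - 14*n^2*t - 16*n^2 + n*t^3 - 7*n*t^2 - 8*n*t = (2*n + t)*(t - 8)*(n*t + n)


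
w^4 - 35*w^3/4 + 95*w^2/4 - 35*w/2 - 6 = (w - 4)*(w - 3)*(w - 2)*(w + 1/4)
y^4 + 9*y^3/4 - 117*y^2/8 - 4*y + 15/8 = (y - 3)*(y - 1/4)*(y + 1/2)*(y + 5)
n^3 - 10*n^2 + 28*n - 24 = (n - 6)*(n - 2)^2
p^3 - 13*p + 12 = (p - 3)*(p - 1)*(p + 4)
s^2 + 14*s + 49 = (s + 7)^2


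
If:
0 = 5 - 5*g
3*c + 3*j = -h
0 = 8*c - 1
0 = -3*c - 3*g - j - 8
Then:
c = 1/8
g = 1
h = 135/4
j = -91/8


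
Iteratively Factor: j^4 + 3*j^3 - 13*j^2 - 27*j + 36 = (j - 3)*(j^3 + 6*j^2 + 5*j - 12) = (j - 3)*(j - 1)*(j^2 + 7*j + 12) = (j - 3)*(j - 1)*(j + 3)*(j + 4)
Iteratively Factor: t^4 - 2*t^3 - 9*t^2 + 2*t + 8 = (t + 2)*(t^3 - 4*t^2 - t + 4) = (t + 1)*(t + 2)*(t^2 - 5*t + 4) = (t - 1)*(t + 1)*(t + 2)*(t - 4)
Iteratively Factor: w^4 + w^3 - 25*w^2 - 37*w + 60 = (w + 4)*(w^3 - 3*w^2 - 13*w + 15) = (w - 5)*(w + 4)*(w^2 + 2*w - 3) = (w - 5)*(w + 3)*(w + 4)*(w - 1)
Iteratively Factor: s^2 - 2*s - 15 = (s - 5)*(s + 3)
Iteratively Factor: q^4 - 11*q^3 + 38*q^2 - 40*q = (q - 5)*(q^3 - 6*q^2 + 8*q) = (q - 5)*(q - 2)*(q^2 - 4*q) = q*(q - 5)*(q - 2)*(q - 4)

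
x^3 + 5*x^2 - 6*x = x*(x - 1)*(x + 6)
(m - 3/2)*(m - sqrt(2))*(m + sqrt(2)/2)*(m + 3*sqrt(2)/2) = m^4 - 3*m^3/2 + sqrt(2)*m^3 - 5*m^2/2 - 3*sqrt(2)*m^2/2 - 3*sqrt(2)*m/2 + 15*m/4 + 9*sqrt(2)/4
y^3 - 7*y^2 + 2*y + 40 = (y - 5)*(y - 4)*(y + 2)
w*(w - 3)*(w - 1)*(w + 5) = w^4 + w^3 - 17*w^2 + 15*w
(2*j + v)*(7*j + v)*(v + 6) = 14*j^2*v + 84*j^2 + 9*j*v^2 + 54*j*v + v^3 + 6*v^2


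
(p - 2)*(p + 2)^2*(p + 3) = p^4 + 5*p^3 + 2*p^2 - 20*p - 24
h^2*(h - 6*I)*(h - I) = h^4 - 7*I*h^3 - 6*h^2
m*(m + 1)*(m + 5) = m^3 + 6*m^2 + 5*m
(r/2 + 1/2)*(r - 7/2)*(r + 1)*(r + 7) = r^4/2 + 11*r^3/4 - 33*r^2/4 - 91*r/4 - 49/4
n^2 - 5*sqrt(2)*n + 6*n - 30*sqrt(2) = (n + 6)*(n - 5*sqrt(2))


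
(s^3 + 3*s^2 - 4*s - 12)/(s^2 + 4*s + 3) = (s^2 - 4)/(s + 1)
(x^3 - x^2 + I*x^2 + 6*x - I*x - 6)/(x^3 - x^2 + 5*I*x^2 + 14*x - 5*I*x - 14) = (x + 3*I)/(x + 7*I)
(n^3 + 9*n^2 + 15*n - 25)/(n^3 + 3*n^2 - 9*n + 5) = (n + 5)/(n - 1)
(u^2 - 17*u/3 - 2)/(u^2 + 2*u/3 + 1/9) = 3*(u - 6)/(3*u + 1)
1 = 1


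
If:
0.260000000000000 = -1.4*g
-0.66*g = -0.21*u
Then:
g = -0.19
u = -0.58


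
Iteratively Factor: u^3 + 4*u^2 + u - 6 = (u - 1)*(u^2 + 5*u + 6) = (u - 1)*(u + 2)*(u + 3)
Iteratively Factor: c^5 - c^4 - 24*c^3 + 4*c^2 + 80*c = (c + 2)*(c^4 - 3*c^3 - 18*c^2 + 40*c) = c*(c + 2)*(c^3 - 3*c^2 - 18*c + 40) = c*(c + 2)*(c + 4)*(c^2 - 7*c + 10) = c*(c - 5)*(c + 2)*(c + 4)*(c - 2)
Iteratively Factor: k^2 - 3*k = (k - 3)*(k)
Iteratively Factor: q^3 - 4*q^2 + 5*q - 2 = (q - 1)*(q^2 - 3*q + 2) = (q - 1)^2*(q - 2)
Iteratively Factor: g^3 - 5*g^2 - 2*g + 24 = (g - 3)*(g^2 - 2*g - 8) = (g - 4)*(g - 3)*(g + 2)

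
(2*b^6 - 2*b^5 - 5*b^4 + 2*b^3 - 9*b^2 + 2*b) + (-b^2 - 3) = 2*b^6 - 2*b^5 - 5*b^4 + 2*b^3 - 10*b^2 + 2*b - 3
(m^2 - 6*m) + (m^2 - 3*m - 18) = 2*m^2 - 9*m - 18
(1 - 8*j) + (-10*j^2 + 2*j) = -10*j^2 - 6*j + 1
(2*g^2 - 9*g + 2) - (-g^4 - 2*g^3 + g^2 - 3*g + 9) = g^4 + 2*g^3 + g^2 - 6*g - 7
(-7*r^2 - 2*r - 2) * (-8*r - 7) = 56*r^3 + 65*r^2 + 30*r + 14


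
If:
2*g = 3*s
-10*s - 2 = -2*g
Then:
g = -3/7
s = -2/7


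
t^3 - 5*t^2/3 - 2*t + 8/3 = (t - 2)*(t - 1)*(t + 4/3)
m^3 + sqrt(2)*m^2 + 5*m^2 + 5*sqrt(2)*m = m*(m + 5)*(m + sqrt(2))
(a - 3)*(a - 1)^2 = a^3 - 5*a^2 + 7*a - 3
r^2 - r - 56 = (r - 8)*(r + 7)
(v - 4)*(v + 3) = v^2 - v - 12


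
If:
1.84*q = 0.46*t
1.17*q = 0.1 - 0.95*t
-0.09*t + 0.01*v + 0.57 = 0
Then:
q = 0.02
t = 0.08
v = -56.28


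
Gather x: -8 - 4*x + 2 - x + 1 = -5*x - 5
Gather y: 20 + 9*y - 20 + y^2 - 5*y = y^2 + 4*y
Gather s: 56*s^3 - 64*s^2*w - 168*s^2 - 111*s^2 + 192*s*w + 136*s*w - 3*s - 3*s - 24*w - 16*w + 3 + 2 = 56*s^3 + s^2*(-64*w - 279) + s*(328*w - 6) - 40*w + 5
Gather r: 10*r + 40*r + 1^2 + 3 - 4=50*r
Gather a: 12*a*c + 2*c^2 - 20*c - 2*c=12*a*c + 2*c^2 - 22*c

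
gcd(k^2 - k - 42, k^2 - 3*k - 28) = k - 7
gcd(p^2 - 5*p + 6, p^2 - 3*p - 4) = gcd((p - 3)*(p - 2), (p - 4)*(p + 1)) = 1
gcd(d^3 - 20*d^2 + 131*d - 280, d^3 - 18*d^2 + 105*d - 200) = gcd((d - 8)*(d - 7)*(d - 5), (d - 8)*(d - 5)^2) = d^2 - 13*d + 40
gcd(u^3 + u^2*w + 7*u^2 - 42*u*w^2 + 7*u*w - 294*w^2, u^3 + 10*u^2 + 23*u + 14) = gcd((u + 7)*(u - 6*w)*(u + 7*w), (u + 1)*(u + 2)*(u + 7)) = u + 7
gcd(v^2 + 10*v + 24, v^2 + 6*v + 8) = v + 4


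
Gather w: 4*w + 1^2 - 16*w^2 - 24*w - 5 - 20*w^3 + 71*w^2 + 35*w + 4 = -20*w^3 + 55*w^2 + 15*w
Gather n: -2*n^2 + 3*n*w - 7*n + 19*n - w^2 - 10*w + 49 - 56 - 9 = -2*n^2 + n*(3*w + 12) - w^2 - 10*w - 16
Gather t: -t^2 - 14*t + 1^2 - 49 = -t^2 - 14*t - 48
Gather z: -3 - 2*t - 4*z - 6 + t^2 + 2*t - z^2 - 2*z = t^2 - z^2 - 6*z - 9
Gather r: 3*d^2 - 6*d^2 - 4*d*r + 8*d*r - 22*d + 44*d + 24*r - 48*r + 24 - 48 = -3*d^2 + 22*d + r*(4*d - 24) - 24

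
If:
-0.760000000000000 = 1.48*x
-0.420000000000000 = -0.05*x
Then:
No Solution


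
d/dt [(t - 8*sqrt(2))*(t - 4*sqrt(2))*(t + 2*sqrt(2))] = 3*t^2 - 20*sqrt(2)*t + 16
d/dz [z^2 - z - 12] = 2*z - 1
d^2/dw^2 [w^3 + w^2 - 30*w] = 6*w + 2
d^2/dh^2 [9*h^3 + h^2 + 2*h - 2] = 54*h + 2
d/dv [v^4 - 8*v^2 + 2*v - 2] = 4*v^3 - 16*v + 2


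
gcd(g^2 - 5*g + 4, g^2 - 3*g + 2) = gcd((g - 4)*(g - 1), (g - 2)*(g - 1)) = g - 1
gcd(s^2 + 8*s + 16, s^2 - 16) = s + 4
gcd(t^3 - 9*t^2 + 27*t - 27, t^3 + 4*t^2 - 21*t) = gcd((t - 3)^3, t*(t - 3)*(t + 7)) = t - 3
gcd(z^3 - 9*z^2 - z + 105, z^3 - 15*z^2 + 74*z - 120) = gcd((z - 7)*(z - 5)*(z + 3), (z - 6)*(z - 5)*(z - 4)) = z - 5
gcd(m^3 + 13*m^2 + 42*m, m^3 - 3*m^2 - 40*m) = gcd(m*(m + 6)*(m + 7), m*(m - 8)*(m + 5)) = m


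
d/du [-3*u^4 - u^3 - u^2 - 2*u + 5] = -12*u^3 - 3*u^2 - 2*u - 2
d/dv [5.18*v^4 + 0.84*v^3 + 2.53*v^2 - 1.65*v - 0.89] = 20.72*v^3 + 2.52*v^2 + 5.06*v - 1.65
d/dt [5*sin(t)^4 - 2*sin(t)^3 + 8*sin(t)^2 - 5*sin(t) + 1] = (20*sin(t)^3 - 6*sin(t)^2 + 16*sin(t) - 5)*cos(t)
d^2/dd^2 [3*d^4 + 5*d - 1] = 36*d^2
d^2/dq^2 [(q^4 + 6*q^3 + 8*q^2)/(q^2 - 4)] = 2*(q^3 - 6*q^2 + 12*q + 16)/(q^3 - 6*q^2 + 12*q - 8)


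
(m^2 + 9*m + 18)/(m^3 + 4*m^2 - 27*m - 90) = 1/(m - 5)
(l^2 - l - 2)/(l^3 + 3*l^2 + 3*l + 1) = (l - 2)/(l^2 + 2*l + 1)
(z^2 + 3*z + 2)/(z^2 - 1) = (z + 2)/(z - 1)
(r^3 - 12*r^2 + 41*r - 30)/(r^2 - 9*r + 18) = (r^2 - 6*r + 5)/(r - 3)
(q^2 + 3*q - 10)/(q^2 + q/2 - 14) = 2*(q^2 + 3*q - 10)/(2*q^2 + q - 28)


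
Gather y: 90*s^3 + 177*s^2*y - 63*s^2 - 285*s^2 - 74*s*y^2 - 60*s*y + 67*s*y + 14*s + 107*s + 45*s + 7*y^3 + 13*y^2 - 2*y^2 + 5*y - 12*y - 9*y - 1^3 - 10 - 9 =90*s^3 - 348*s^2 + 166*s + 7*y^3 + y^2*(11 - 74*s) + y*(177*s^2 + 7*s - 16) - 20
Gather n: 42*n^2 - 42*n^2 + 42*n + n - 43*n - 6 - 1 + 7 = 0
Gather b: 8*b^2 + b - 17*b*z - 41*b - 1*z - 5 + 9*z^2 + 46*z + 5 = 8*b^2 + b*(-17*z - 40) + 9*z^2 + 45*z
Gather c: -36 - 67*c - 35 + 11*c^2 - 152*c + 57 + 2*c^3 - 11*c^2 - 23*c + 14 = 2*c^3 - 242*c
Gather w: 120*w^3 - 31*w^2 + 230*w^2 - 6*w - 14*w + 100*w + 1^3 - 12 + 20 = 120*w^3 + 199*w^2 + 80*w + 9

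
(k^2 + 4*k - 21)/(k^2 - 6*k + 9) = (k + 7)/(k - 3)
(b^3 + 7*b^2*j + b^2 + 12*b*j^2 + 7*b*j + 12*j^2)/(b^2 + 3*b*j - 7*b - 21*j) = (b^2 + 4*b*j + b + 4*j)/(b - 7)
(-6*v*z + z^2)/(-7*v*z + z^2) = (6*v - z)/(7*v - z)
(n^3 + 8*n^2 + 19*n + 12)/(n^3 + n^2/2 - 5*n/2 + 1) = 2*(n^3 + 8*n^2 + 19*n + 12)/(2*n^3 + n^2 - 5*n + 2)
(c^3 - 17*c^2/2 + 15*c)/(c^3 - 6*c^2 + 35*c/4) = 2*(c - 6)/(2*c - 7)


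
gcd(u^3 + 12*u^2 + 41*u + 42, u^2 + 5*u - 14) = u + 7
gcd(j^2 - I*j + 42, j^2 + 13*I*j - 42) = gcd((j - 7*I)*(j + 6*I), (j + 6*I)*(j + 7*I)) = j + 6*I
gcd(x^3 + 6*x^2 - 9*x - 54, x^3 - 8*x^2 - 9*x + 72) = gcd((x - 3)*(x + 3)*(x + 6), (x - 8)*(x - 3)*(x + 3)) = x^2 - 9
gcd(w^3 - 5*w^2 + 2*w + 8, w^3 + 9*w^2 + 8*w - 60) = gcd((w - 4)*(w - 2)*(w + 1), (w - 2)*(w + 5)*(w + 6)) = w - 2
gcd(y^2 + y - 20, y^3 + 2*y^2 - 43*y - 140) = y + 5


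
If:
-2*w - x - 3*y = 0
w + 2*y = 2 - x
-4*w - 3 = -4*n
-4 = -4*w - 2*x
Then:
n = -7/12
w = -4/3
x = 14/3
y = -2/3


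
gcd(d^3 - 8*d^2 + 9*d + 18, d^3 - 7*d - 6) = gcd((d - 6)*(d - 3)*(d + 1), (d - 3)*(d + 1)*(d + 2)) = d^2 - 2*d - 3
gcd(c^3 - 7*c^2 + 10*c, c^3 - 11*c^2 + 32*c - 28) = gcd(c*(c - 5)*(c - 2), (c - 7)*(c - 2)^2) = c - 2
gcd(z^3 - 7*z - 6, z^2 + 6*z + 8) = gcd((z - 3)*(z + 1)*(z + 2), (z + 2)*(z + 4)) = z + 2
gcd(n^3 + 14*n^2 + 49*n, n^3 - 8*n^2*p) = n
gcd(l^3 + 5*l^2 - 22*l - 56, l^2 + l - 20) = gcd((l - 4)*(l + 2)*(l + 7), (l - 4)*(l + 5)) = l - 4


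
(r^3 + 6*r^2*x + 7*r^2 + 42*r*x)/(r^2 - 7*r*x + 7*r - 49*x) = r*(-r - 6*x)/(-r + 7*x)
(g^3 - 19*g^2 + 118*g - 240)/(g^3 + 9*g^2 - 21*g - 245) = (g^2 - 14*g + 48)/(g^2 + 14*g + 49)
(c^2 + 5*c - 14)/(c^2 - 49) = (c - 2)/(c - 7)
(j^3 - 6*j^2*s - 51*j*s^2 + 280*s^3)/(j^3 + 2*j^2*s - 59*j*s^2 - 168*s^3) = (j - 5*s)/(j + 3*s)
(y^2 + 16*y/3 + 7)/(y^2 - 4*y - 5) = (y^2 + 16*y/3 + 7)/(y^2 - 4*y - 5)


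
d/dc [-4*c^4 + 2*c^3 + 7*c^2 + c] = -16*c^3 + 6*c^2 + 14*c + 1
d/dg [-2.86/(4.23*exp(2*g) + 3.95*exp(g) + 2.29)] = (24.1956*exp(g) + 11.297)*exp(g)/(4.23*exp(2*g) + 3.95*exp(g) + 2.29)^2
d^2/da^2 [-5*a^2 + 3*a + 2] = -10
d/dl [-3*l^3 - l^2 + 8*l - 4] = -9*l^2 - 2*l + 8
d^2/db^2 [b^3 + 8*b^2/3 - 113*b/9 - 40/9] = 6*b + 16/3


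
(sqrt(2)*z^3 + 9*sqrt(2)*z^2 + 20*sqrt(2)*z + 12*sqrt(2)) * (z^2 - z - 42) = sqrt(2)*z^5 + 8*sqrt(2)*z^4 - 31*sqrt(2)*z^3 - 386*sqrt(2)*z^2 - 852*sqrt(2)*z - 504*sqrt(2)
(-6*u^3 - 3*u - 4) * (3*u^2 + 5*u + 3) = -18*u^5 - 30*u^4 - 27*u^3 - 27*u^2 - 29*u - 12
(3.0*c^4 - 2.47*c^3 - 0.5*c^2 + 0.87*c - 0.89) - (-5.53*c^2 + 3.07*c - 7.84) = 3.0*c^4 - 2.47*c^3 + 5.03*c^2 - 2.2*c + 6.95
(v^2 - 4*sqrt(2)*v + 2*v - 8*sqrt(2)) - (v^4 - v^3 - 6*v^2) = -v^4 + v^3 + 7*v^2 - 4*sqrt(2)*v + 2*v - 8*sqrt(2)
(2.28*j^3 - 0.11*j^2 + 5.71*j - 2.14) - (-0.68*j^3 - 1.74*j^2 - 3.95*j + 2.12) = 2.96*j^3 + 1.63*j^2 + 9.66*j - 4.26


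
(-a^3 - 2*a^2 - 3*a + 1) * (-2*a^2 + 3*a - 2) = 2*a^5 + a^4 + 2*a^3 - 7*a^2 + 9*a - 2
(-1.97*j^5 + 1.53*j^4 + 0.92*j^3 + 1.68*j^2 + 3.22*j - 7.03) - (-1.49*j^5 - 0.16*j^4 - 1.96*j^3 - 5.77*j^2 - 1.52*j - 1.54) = -0.48*j^5 + 1.69*j^4 + 2.88*j^3 + 7.45*j^2 + 4.74*j - 5.49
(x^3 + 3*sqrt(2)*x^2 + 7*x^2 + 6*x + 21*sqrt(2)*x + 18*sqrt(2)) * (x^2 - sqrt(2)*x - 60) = x^5 + 2*sqrt(2)*x^4 + 7*x^4 - 60*x^3 + 14*sqrt(2)*x^3 - 462*x^2 - 168*sqrt(2)*x^2 - 1260*sqrt(2)*x - 396*x - 1080*sqrt(2)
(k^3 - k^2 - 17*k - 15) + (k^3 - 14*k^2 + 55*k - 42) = 2*k^3 - 15*k^2 + 38*k - 57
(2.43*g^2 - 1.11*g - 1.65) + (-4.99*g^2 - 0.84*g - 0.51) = -2.56*g^2 - 1.95*g - 2.16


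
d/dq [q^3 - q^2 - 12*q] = 3*q^2 - 2*q - 12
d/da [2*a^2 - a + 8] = 4*a - 1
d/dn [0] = 0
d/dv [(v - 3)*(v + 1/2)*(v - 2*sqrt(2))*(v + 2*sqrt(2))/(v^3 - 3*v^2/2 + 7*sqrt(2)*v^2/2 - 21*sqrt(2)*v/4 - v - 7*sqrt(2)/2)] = (2*v^4 - 8*v^3 + 14*sqrt(2)*v^3 - 63*sqrt(2)*v^2 + 28*v^2 - 96*v + 84*sqrt(2)*v - 56*sqrt(2) + 96)/(2*v^4 - 8*v^3 + 14*sqrt(2)*v^3 - 56*sqrt(2)*v^2 + 57*v^2 - 196*v + 56*sqrt(2)*v + 196)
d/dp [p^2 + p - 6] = 2*p + 1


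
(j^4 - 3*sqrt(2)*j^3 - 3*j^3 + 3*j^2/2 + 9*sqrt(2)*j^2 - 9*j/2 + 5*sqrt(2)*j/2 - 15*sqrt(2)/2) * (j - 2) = j^5 - 5*j^4 - 3*sqrt(2)*j^4 + 15*j^3/2 + 15*sqrt(2)*j^3 - 31*sqrt(2)*j^2/2 - 15*j^2/2 - 25*sqrt(2)*j/2 + 9*j + 15*sqrt(2)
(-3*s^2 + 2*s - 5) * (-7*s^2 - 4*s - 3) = 21*s^4 - 2*s^3 + 36*s^2 + 14*s + 15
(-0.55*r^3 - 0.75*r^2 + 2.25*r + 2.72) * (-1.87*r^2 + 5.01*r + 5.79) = 1.0285*r^5 - 1.353*r^4 - 11.1495*r^3 + 1.8436*r^2 + 26.6547*r + 15.7488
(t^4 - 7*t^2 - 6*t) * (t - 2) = t^5 - 2*t^4 - 7*t^3 + 8*t^2 + 12*t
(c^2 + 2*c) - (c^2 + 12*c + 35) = -10*c - 35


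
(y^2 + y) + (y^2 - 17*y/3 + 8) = 2*y^2 - 14*y/3 + 8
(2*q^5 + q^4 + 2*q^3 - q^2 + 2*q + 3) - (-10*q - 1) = 2*q^5 + q^4 + 2*q^3 - q^2 + 12*q + 4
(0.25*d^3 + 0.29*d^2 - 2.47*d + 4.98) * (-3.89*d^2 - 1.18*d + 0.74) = -0.9725*d^5 - 1.4231*d^4 + 9.4511*d^3 - 16.243*d^2 - 7.7042*d + 3.6852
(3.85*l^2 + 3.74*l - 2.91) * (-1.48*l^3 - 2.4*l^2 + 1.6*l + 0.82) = -5.698*l^5 - 14.7752*l^4 + 1.4908*l^3 + 16.125*l^2 - 1.5892*l - 2.3862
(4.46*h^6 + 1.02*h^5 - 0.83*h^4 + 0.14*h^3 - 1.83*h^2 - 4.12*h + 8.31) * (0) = 0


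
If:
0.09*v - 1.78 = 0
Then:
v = 19.78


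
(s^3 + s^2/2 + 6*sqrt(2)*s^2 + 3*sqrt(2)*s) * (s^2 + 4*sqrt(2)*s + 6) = s^5 + s^4/2 + 10*sqrt(2)*s^4 + 5*sqrt(2)*s^3 + 54*s^3 + 27*s^2 + 36*sqrt(2)*s^2 + 18*sqrt(2)*s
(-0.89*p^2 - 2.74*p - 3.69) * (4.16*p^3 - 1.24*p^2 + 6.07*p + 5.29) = -3.7024*p^5 - 10.2948*p^4 - 17.3551*p^3 - 16.7643*p^2 - 36.8929*p - 19.5201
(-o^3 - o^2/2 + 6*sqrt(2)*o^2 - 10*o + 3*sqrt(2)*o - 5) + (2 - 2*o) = -o^3 - o^2/2 + 6*sqrt(2)*o^2 - 12*o + 3*sqrt(2)*o - 3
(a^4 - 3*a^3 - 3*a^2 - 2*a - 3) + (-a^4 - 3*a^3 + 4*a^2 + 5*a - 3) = -6*a^3 + a^2 + 3*a - 6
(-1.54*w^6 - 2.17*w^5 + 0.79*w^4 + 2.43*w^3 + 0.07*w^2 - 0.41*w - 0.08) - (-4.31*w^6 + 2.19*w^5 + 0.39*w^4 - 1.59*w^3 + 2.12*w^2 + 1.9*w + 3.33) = 2.77*w^6 - 4.36*w^5 + 0.4*w^4 + 4.02*w^3 - 2.05*w^2 - 2.31*w - 3.41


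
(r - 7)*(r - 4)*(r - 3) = r^3 - 14*r^2 + 61*r - 84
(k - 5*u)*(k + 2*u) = k^2 - 3*k*u - 10*u^2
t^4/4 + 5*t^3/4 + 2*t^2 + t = t*(t/2 + 1/2)*(t/2 + 1)*(t + 2)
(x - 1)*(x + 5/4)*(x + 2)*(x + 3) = x^4 + 21*x^3/4 + 6*x^2 - 19*x/4 - 15/2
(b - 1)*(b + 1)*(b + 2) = b^3 + 2*b^2 - b - 2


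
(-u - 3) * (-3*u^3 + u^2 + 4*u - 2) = 3*u^4 + 8*u^3 - 7*u^2 - 10*u + 6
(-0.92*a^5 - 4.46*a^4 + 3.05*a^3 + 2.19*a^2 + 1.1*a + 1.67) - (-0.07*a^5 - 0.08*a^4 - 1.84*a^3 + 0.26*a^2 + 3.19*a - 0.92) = -0.85*a^5 - 4.38*a^4 + 4.89*a^3 + 1.93*a^2 - 2.09*a + 2.59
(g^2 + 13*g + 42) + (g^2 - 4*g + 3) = 2*g^2 + 9*g + 45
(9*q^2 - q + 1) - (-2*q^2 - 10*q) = 11*q^2 + 9*q + 1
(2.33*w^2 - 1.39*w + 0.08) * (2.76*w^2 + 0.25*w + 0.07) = 6.4308*w^4 - 3.2539*w^3 + 0.0364*w^2 - 0.0773*w + 0.0056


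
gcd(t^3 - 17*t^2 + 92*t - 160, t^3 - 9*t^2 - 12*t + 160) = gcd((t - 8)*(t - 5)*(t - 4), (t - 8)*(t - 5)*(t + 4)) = t^2 - 13*t + 40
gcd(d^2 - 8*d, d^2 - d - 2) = 1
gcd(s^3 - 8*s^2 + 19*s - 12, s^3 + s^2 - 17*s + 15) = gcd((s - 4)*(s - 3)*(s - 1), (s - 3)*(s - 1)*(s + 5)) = s^2 - 4*s + 3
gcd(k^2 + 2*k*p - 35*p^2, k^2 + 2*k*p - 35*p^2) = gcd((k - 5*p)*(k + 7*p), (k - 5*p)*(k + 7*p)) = -k^2 - 2*k*p + 35*p^2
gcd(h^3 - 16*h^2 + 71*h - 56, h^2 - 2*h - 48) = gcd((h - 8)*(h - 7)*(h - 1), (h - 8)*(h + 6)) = h - 8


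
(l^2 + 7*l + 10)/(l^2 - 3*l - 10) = (l + 5)/(l - 5)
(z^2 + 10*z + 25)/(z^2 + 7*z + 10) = (z + 5)/(z + 2)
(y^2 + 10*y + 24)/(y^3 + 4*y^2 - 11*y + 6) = (y + 4)/(y^2 - 2*y + 1)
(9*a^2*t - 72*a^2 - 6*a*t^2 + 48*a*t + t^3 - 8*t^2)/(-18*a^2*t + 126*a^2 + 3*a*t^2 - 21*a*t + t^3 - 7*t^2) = (-3*a*t + 24*a + t^2 - 8*t)/(6*a*t - 42*a + t^2 - 7*t)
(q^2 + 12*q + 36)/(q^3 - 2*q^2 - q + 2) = (q^2 + 12*q + 36)/(q^3 - 2*q^2 - q + 2)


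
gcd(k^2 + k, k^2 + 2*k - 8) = 1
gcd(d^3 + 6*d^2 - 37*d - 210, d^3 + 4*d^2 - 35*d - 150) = d^2 - d - 30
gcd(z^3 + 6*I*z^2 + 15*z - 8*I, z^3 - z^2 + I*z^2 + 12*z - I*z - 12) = 1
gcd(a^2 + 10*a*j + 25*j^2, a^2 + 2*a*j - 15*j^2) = a + 5*j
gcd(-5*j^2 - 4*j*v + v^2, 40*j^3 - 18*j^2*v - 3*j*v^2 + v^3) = -5*j + v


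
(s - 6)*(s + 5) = s^2 - s - 30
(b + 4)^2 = b^2 + 8*b + 16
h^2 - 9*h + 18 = (h - 6)*(h - 3)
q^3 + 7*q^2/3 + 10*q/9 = q*(q + 2/3)*(q + 5/3)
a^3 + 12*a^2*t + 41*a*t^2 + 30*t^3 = (a + t)*(a + 5*t)*(a + 6*t)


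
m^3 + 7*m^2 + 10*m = m*(m + 2)*(m + 5)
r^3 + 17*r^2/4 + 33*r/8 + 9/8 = (r + 1/2)*(r + 3/4)*(r + 3)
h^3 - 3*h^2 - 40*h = h*(h - 8)*(h + 5)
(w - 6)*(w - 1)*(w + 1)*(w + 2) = w^4 - 4*w^3 - 13*w^2 + 4*w + 12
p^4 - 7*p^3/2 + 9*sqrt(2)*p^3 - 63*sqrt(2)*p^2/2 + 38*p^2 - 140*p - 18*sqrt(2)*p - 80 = (p - 4)*(p + 1/2)*(p + 4*sqrt(2))*(p + 5*sqrt(2))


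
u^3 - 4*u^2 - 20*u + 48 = (u - 6)*(u - 2)*(u + 4)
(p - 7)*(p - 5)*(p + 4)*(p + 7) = p^4 - p^3 - 69*p^2 + 49*p + 980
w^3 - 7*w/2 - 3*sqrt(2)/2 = (w - 3*sqrt(2)/2)*(w + sqrt(2)/2)*(w + sqrt(2))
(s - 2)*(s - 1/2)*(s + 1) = s^3 - 3*s^2/2 - 3*s/2 + 1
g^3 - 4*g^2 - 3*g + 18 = (g - 3)^2*(g + 2)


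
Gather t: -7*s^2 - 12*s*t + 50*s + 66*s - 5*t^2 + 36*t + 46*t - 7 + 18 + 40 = -7*s^2 + 116*s - 5*t^2 + t*(82 - 12*s) + 51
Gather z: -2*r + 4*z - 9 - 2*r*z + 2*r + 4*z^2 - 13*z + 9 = 4*z^2 + z*(-2*r - 9)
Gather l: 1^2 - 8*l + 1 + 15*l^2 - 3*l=15*l^2 - 11*l + 2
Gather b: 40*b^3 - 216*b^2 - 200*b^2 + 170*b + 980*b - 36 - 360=40*b^3 - 416*b^2 + 1150*b - 396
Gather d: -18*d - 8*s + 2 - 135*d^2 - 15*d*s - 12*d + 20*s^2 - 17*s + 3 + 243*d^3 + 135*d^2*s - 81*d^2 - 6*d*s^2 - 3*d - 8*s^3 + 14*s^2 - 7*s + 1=243*d^3 + d^2*(135*s - 216) + d*(-6*s^2 - 15*s - 33) - 8*s^3 + 34*s^2 - 32*s + 6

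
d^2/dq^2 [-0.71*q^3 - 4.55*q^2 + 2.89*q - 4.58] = -4.26*q - 9.1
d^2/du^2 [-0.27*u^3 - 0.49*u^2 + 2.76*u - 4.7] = -1.62*u - 0.98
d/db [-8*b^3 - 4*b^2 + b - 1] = -24*b^2 - 8*b + 1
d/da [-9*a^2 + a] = 1 - 18*a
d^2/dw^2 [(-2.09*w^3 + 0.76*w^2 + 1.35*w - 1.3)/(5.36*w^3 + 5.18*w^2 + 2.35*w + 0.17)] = (159.725856*w^6 + 390.6636*w^5 - 257.871744*w^4 - 586.67083*w^3 - 331.328226*w^2 - 95.337306*w - 13.103662)/(153.990656*w^9 + 446.457984*w^8 + 634.008672*w^7 + 545.127608*w^6 + 306.290316*w^5 + 112.352094*w^4 + 25.859047*w^3 + 3.265581*w^2 + 0.203745*w + 0.004913)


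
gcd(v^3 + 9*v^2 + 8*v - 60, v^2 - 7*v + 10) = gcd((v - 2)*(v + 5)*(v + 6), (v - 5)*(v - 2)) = v - 2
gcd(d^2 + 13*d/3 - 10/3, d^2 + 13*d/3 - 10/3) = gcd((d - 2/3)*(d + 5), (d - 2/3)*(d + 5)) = d^2 + 13*d/3 - 10/3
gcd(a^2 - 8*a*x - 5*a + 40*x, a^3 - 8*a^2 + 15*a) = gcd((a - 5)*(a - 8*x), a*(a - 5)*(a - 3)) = a - 5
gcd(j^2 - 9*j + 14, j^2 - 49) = j - 7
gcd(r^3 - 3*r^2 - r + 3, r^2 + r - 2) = r - 1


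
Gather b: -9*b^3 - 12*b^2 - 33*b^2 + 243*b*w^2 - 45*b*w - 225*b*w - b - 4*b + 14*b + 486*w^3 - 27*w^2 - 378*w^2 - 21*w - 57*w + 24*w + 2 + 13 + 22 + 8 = -9*b^3 - 45*b^2 + b*(243*w^2 - 270*w + 9) + 486*w^3 - 405*w^2 - 54*w + 45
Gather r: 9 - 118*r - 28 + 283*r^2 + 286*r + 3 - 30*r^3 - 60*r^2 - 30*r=-30*r^3 + 223*r^2 + 138*r - 16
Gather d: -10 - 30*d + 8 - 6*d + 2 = -36*d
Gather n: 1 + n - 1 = n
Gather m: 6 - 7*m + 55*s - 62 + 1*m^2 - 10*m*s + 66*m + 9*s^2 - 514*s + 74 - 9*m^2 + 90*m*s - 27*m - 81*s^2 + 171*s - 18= -8*m^2 + m*(80*s + 32) - 72*s^2 - 288*s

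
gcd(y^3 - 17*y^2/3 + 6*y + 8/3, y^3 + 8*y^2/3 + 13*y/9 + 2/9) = y + 1/3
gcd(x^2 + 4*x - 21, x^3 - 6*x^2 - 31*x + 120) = x - 3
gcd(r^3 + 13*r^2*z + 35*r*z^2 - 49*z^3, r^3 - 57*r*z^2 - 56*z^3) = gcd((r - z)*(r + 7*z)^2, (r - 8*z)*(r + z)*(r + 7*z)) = r + 7*z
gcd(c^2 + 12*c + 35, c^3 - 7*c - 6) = 1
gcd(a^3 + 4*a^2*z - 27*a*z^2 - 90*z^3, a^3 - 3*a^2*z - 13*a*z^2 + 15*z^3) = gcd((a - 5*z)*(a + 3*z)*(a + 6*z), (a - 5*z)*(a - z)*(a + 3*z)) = -a^2 + 2*a*z + 15*z^2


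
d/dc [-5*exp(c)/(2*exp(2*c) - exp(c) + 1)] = (10*exp(2*c) - 5)*exp(c)/(4*exp(4*c) - 4*exp(3*c) + 5*exp(2*c) - 2*exp(c) + 1)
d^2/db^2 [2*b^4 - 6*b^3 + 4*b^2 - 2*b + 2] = 24*b^2 - 36*b + 8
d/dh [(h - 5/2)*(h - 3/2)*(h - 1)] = 3*h^2 - 10*h + 31/4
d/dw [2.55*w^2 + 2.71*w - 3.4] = 5.1*w + 2.71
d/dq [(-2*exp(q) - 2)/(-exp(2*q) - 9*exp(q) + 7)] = 2*(-(exp(q) + 1)*(2*exp(q) + 9) + exp(2*q) + 9*exp(q) - 7)*exp(q)/(exp(2*q) + 9*exp(q) - 7)^2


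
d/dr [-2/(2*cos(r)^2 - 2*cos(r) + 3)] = 4*(sin(r) - sin(2*r))/(2*cos(r) - cos(2*r) - 4)^2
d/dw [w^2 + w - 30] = 2*w + 1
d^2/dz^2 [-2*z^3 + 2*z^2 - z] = 4 - 12*z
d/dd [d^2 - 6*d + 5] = 2*d - 6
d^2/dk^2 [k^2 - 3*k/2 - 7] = 2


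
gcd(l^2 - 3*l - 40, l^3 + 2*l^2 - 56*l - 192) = l - 8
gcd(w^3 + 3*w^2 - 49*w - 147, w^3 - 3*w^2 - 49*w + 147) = w^2 - 49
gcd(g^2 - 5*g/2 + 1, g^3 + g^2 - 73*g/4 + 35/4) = g - 1/2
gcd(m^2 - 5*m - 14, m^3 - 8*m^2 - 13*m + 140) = m - 7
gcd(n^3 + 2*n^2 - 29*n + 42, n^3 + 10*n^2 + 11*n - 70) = n^2 + 5*n - 14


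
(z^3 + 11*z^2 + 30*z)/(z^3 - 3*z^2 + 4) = z*(z^2 + 11*z + 30)/(z^3 - 3*z^2 + 4)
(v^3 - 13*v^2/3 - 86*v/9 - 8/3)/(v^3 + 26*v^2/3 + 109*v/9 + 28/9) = (v - 6)/(v + 7)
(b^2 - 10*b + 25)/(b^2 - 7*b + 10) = (b - 5)/(b - 2)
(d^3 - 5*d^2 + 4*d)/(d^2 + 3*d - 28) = d*(d - 1)/(d + 7)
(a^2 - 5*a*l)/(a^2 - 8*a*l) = (a - 5*l)/(a - 8*l)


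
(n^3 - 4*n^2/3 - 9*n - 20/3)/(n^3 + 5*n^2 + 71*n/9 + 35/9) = 3*(n - 4)/(3*n + 7)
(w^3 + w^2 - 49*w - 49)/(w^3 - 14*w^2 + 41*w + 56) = (w + 7)/(w - 8)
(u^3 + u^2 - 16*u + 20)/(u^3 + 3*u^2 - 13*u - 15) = (u^2 - 4*u + 4)/(u^2 - 2*u - 3)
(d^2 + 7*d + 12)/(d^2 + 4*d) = (d + 3)/d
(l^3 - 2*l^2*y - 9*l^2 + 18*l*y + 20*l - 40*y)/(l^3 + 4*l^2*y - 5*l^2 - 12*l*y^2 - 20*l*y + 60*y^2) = (l - 4)/(l + 6*y)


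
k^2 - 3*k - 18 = (k - 6)*(k + 3)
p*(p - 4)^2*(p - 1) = p^4 - 9*p^3 + 24*p^2 - 16*p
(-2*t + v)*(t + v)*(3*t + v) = -6*t^3 - 5*t^2*v + 2*t*v^2 + v^3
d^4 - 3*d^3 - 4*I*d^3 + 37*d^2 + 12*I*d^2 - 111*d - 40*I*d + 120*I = (d - 3)*(d - 8*I)*(d - I)*(d + 5*I)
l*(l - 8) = l^2 - 8*l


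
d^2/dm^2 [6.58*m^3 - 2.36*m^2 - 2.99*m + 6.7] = 39.48*m - 4.72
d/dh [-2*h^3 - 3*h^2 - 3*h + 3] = -6*h^2 - 6*h - 3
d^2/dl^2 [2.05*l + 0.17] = 0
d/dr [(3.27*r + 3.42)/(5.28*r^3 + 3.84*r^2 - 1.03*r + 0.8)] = (-34.5312*r^3 - 66.7296*r^2 - 26.2656*r + 6.1386)/(27.8784*r^6 + 40.5504*r^5 + 3.8688*r^4 + 0.5376*r^3 + 7.2049*r^2 - 1.648*r + 0.64)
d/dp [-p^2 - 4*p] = -2*p - 4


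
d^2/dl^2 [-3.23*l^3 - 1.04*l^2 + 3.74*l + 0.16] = -19.38*l - 2.08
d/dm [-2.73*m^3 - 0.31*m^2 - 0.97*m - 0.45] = -8.19*m^2 - 0.62*m - 0.97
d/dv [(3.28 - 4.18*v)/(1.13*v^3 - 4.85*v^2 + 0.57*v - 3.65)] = (9.4468*v^3 - 31.3922*v^2 + 31.816*v + 13.3874)/(1.2769*v^6 - 10.961*v^5 + 24.8107*v^4 - 13.778*v^3 + 35.7299*v^2 - 4.161*v + 13.3225)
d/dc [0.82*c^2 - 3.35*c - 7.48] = 1.64*c - 3.35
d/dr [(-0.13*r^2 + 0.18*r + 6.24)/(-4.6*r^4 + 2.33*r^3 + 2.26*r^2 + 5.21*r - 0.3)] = (-1.196*r^5 + 2.7869*r^4 + 113.9772*r^3 - 44.7017*r^2 - 28.1268*r - 32.5644)/(21.16*r^8 - 21.436*r^7 - 15.3631*r^6 - 37.4004*r^5 + 32.1462*r^4 + 22.1512*r^3 + 25.7881*r^2 - 3.126*r + 0.09)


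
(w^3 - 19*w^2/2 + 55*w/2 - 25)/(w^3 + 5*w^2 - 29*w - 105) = (w^2 - 9*w/2 + 5)/(w^2 + 10*w + 21)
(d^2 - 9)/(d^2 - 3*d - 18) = (d - 3)/(d - 6)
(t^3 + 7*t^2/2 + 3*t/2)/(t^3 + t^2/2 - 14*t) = (2*t^2 + 7*t + 3)/(2*t^2 + t - 28)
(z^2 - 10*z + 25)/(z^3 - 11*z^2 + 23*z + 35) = (z - 5)/(z^2 - 6*z - 7)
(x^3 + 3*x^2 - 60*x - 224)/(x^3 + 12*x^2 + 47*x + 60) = (x^2 - x - 56)/(x^2 + 8*x + 15)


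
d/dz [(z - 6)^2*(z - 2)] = (z - 6)*(3*z - 10)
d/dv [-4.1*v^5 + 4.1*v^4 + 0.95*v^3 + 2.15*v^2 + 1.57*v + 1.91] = -20.5*v^4 + 16.4*v^3 + 2.85*v^2 + 4.3*v + 1.57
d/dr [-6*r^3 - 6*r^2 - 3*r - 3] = -18*r^2 - 12*r - 3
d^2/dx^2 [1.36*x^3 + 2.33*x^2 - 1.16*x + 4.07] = 8.16*x + 4.66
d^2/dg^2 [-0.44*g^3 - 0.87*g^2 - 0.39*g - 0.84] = -2.64*g - 1.74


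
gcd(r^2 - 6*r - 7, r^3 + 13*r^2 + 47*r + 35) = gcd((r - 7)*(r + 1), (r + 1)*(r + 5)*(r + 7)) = r + 1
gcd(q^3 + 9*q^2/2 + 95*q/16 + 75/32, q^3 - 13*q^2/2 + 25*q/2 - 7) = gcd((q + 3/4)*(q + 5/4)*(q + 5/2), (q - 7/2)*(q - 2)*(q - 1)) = 1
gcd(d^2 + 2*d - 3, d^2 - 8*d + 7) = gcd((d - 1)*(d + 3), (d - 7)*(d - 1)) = d - 1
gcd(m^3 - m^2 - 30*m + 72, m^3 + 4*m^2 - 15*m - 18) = m^2 + 3*m - 18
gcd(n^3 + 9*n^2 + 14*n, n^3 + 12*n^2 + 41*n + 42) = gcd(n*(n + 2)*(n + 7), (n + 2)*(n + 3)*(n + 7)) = n^2 + 9*n + 14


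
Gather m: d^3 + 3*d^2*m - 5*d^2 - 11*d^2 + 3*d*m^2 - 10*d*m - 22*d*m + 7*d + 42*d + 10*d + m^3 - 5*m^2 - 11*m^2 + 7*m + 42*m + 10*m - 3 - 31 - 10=d^3 - 16*d^2 + 59*d + m^3 + m^2*(3*d - 16) + m*(3*d^2 - 32*d + 59) - 44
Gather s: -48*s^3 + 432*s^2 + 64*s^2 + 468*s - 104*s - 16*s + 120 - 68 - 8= -48*s^3 + 496*s^2 + 348*s + 44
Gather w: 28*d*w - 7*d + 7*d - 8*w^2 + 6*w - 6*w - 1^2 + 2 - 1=28*d*w - 8*w^2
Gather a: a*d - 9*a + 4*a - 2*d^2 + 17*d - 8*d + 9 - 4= a*(d - 5) - 2*d^2 + 9*d + 5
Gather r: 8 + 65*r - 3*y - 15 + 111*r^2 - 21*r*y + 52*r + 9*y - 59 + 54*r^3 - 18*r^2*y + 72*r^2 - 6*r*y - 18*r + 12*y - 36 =54*r^3 + r^2*(183 - 18*y) + r*(99 - 27*y) + 18*y - 102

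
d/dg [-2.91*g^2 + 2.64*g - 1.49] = 2.64 - 5.82*g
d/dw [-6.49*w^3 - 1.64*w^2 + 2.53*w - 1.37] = -19.47*w^2 - 3.28*w + 2.53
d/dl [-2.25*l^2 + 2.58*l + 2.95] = 2.58 - 4.5*l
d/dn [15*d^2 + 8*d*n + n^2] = 8*d + 2*n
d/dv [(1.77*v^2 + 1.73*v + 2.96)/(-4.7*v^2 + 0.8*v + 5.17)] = (9.547*v^2 + 46.1258*v + 6.5761)/(22.09*v^4 - 7.52*v^3 - 47.958*v^2 + 8.272*v + 26.7289)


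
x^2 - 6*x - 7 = (x - 7)*(x + 1)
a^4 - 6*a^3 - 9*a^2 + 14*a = a*(a - 7)*(a - 1)*(a + 2)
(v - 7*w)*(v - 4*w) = v^2 - 11*v*w + 28*w^2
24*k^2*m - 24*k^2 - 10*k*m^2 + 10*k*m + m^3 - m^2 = (-6*k + m)*(-4*k + m)*(m - 1)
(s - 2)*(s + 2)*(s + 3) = s^3 + 3*s^2 - 4*s - 12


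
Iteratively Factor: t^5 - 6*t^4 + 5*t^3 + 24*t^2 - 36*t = (t)*(t^4 - 6*t^3 + 5*t^2 + 24*t - 36) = t*(t - 3)*(t^3 - 3*t^2 - 4*t + 12) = t*(t - 3)^2*(t^2 - 4) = t*(t - 3)^2*(t - 2)*(t + 2)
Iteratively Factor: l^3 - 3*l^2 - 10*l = (l - 5)*(l^2 + 2*l) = l*(l - 5)*(l + 2)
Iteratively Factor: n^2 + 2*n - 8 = (n + 4)*(n - 2)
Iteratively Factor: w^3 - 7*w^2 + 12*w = (w)*(w^2 - 7*w + 12) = w*(w - 3)*(w - 4)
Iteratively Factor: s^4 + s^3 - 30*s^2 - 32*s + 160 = (s - 2)*(s^3 + 3*s^2 - 24*s - 80) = (s - 5)*(s - 2)*(s^2 + 8*s + 16) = (s - 5)*(s - 2)*(s + 4)*(s + 4)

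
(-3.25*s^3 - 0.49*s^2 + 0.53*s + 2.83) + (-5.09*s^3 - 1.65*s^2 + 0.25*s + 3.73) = -8.34*s^3 - 2.14*s^2 + 0.78*s + 6.56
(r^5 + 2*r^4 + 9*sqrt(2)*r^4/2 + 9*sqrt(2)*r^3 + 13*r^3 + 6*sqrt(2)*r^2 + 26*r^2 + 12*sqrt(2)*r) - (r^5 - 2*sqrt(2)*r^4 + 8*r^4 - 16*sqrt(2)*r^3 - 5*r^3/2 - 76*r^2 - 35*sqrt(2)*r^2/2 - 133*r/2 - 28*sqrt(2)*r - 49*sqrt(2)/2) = -6*r^4 + 13*sqrt(2)*r^4/2 + 31*r^3/2 + 25*sqrt(2)*r^3 + 47*sqrt(2)*r^2/2 + 102*r^2 + 40*sqrt(2)*r + 133*r/2 + 49*sqrt(2)/2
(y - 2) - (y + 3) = -5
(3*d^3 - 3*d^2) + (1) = 3*d^3 - 3*d^2 + 1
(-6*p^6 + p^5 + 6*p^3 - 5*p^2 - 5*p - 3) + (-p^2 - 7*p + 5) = -6*p^6 + p^5 + 6*p^3 - 6*p^2 - 12*p + 2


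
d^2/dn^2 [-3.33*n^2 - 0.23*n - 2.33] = -6.66000000000000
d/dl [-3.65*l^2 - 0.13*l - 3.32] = -7.3*l - 0.13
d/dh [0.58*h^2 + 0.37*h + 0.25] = 1.16*h + 0.37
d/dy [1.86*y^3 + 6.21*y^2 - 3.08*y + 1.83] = 5.58*y^2 + 12.42*y - 3.08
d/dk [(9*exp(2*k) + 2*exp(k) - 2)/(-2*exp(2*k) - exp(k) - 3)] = (-5*exp(2*k) - 62*exp(k) - 8)*exp(k)/(4*exp(4*k) + 4*exp(3*k) + 13*exp(2*k) + 6*exp(k) + 9)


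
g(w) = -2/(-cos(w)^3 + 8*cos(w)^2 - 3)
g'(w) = -2*(-3*sin(w)*cos(w)^2 + 16*sin(w)*cos(w))/(-cos(w)^3 + 8*cos(w)^2 - 3)^2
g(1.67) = 0.68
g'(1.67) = 0.38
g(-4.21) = 1.94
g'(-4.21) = 13.79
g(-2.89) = -0.37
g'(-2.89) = -0.31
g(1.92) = 0.99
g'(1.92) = 2.67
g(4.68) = 0.67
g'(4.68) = -0.12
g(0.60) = -1.06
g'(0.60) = -3.54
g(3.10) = -0.33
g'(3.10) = 0.04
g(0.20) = -0.53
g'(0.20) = -0.36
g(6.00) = -0.57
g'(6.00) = 0.58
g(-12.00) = -0.95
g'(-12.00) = -2.78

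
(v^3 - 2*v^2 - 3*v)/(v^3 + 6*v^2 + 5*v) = (v - 3)/(v + 5)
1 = 1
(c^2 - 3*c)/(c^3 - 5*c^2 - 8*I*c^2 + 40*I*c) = (c - 3)/(c^2 - 5*c - 8*I*c + 40*I)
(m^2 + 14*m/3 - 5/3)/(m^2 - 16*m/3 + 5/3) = (m + 5)/(m - 5)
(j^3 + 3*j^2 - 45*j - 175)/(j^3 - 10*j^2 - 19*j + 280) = (j + 5)/(j - 8)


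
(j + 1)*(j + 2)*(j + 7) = j^3 + 10*j^2 + 23*j + 14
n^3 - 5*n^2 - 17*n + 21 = (n - 7)*(n - 1)*(n + 3)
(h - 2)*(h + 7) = h^2 + 5*h - 14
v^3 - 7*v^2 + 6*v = v*(v - 6)*(v - 1)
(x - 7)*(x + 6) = x^2 - x - 42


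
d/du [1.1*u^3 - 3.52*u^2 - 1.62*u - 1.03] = 3.3*u^2 - 7.04*u - 1.62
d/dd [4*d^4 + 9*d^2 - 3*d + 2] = 16*d^3 + 18*d - 3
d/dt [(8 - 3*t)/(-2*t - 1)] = 19/(2*t + 1)^2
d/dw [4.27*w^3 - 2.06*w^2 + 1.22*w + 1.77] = 12.81*w^2 - 4.12*w + 1.22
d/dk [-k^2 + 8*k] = 8 - 2*k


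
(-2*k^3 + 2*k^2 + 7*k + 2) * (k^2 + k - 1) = -2*k^5 + 11*k^3 + 7*k^2 - 5*k - 2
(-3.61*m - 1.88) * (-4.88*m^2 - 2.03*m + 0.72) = 17.6168*m^3 + 16.5027*m^2 + 1.2172*m - 1.3536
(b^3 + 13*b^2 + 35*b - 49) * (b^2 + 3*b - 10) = b^5 + 16*b^4 + 64*b^3 - 74*b^2 - 497*b + 490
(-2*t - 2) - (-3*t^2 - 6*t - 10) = 3*t^2 + 4*t + 8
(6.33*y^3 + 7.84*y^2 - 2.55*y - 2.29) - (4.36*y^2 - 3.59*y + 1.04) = 6.33*y^3 + 3.48*y^2 + 1.04*y - 3.33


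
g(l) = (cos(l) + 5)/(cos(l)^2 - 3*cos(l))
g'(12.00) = 0.95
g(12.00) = -3.21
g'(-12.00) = -0.95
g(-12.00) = -3.21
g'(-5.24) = -5.31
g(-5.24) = -4.38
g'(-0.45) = 0.63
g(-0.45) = -3.12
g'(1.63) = -474.94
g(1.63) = 27.30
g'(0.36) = -0.45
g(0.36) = -3.07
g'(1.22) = -12.90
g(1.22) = -5.85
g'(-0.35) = 0.43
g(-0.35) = -3.07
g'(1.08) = -6.25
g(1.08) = -4.59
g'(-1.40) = 56.52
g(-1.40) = -10.75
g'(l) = (2*sin(l)*cos(l) - 3*sin(l))*(cos(l) + 5)/(cos(l)^2 - 3*cos(l))^2 - sin(l)/(cos(l)^2 - 3*cos(l)) = (sin(l) - 15*sin(l)/cos(l)^2 + 10*tan(l))/(cos(l) - 3)^2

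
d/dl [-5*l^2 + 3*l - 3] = 3 - 10*l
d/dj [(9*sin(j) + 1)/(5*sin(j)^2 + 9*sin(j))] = (-10*sin(j) + 45*cos(j)^2 - 54)*cos(j)/((5*sin(j) + 9)^2*sin(j)^2)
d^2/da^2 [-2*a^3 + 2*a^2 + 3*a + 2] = 4 - 12*a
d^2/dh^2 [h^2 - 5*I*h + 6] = 2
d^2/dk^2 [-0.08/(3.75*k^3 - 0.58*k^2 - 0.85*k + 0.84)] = ((1.8*k - 0.0928)*(3.75*k^3 - 0.58*k^2 - 0.85*k + 0.84) - 0.08*(-22.5*k^2 + 2.32*k + 1.7)*(-11.25*k^2 + 1.16*k + 0.85))/(3.75*k^3 - 0.58*k^2 - 0.85*k + 0.84)^3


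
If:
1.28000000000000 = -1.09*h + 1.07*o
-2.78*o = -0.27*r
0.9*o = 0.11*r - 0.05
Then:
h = -0.96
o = 0.21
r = 2.21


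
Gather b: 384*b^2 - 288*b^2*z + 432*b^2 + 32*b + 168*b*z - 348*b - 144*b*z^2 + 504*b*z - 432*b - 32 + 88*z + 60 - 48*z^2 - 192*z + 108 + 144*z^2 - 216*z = b^2*(816 - 288*z) + b*(-144*z^2 + 672*z - 748) + 96*z^2 - 320*z + 136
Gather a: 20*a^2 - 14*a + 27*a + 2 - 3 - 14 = 20*a^2 + 13*a - 15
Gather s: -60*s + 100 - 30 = 70 - 60*s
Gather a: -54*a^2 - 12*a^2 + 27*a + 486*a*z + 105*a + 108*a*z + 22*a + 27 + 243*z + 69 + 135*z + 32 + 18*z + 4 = -66*a^2 + a*(594*z + 154) + 396*z + 132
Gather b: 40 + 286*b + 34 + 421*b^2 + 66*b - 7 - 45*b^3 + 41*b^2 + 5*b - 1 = -45*b^3 + 462*b^2 + 357*b + 66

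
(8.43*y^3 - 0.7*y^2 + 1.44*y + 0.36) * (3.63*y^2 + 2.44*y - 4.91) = 30.6009*y^5 + 18.0282*y^4 - 37.8721*y^3 + 8.2574*y^2 - 6.192*y - 1.7676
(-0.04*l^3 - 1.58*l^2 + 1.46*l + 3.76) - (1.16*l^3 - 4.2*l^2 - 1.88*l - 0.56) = -1.2*l^3 + 2.62*l^2 + 3.34*l + 4.32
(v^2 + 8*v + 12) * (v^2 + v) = v^4 + 9*v^3 + 20*v^2 + 12*v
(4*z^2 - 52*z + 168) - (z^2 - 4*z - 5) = 3*z^2 - 48*z + 173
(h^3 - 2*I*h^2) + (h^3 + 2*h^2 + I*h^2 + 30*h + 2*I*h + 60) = 2*h^3 + 2*h^2 - I*h^2 + 30*h + 2*I*h + 60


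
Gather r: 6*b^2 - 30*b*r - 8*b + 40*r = 6*b^2 - 8*b + r*(40 - 30*b)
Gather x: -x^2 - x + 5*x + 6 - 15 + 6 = -x^2 + 4*x - 3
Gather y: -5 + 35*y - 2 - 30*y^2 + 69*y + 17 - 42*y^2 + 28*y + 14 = -72*y^2 + 132*y + 24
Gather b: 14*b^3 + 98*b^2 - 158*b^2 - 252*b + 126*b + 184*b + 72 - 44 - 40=14*b^3 - 60*b^2 + 58*b - 12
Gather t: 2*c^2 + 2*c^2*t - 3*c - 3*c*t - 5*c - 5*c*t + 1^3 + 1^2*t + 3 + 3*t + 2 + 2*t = 2*c^2 - 8*c + t*(2*c^2 - 8*c + 6) + 6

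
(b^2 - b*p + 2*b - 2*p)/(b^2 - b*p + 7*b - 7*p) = (b + 2)/(b + 7)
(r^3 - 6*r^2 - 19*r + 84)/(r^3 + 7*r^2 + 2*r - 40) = (r^2 - 10*r + 21)/(r^2 + 3*r - 10)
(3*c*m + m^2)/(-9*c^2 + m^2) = -m/(3*c - m)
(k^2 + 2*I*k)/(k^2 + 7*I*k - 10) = k/(k + 5*I)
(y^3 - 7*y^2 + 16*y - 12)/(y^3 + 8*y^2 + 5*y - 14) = (y^3 - 7*y^2 + 16*y - 12)/(y^3 + 8*y^2 + 5*y - 14)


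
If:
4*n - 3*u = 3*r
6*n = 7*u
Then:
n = 7*u/6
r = 5*u/9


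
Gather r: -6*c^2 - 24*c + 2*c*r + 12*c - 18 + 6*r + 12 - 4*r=-6*c^2 - 12*c + r*(2*c + 2) - 6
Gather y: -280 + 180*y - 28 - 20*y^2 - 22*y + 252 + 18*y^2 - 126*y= -2*y^2 + 32*y - 56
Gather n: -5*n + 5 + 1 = 6 - 5*n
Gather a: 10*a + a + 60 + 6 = 11*a + 66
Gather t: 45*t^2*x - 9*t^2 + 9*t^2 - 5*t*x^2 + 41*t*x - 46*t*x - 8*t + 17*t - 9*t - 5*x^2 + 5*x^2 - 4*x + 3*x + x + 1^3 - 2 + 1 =45*t^2*x + t*(-5*x^2 - 5*x)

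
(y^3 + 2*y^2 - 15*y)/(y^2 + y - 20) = y*(y - 3)/(y - 4)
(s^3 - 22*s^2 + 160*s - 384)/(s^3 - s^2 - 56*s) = (s^2 - 14*s + 48)/(s*(s + 7))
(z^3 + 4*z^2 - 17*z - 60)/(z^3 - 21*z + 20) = (z + 3)/(z - 1)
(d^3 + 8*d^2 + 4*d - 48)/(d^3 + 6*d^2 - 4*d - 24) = (d + 4)/(d + 2)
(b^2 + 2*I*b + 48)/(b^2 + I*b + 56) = (b - 6*I)/(b - 7*I)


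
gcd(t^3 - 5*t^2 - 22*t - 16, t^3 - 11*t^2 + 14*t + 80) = t^2 - 6*t - 16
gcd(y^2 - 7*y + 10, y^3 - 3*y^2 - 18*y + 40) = y^2 - 7*y + 10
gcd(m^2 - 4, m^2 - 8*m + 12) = m - 2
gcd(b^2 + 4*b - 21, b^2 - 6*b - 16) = 1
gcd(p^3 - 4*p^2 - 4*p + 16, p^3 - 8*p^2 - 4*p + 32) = p^2 - 4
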